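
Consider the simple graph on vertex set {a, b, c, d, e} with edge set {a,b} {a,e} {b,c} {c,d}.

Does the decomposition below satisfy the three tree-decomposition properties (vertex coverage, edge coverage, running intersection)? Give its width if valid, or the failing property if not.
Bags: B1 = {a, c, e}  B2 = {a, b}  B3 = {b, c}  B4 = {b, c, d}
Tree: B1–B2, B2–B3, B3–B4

No — bags containing vertex c are not connected in the tree.

A tree decomposition must satisfy three properties: every vertex lies in some bag; for every edge, both endpoints lie together in some bag; and for every vertex, the bags containing it form a connected subtree. Here bags containing vertex c are not connected in the tree, so the decomposition is invalid.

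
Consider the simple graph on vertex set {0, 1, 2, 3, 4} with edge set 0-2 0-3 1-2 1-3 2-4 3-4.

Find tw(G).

2

A width-2 tree decomposition is:
Bags: B1 = {0, 2, 3}  B2 = {2, 3, 4}  B3 = {1, 2, 3}
Tree: B1–B2, B2–B3
Every bag has size at most 3, so the width is 3 − 1 = 2 and tw(G) ≤ 2. For the lower bound, G contains the cycle 2–0–3–4–2, so G is not a forest; only forests have treewidth ≤ 1, hence tw(G) ≥ 2. The upper and lower bounds meet at 2, so that is the treewidth.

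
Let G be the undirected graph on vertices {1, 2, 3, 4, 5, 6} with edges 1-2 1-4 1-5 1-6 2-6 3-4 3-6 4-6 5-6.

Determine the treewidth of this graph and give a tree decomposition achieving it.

Treewidth 2.
Bags: B1 = {1, 5, 6}  B2 = {1, 4, 6}  B3 = {1, 2, 6}  B4 = {3, 4, 6}
Tree: B1–B2, B1–B3, B2–B4

The largest bag has 3 vertices, giving width 2; this decomposition certifies tw(G) ≤ 2. On the other hand G contains the 3-clique {1, 2, 6}. A clique must lie in a single bag of any decomposition, so no decomposition can have width below 2. The upper and lower bounds meet at 2, so that is the treewidth.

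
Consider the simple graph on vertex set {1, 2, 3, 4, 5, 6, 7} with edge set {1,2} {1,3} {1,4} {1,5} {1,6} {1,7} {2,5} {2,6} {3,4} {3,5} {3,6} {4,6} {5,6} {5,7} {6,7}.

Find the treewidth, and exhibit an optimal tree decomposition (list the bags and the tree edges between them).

Treewidth 3.
Bags: B1 = {1, 5, 6, 7}  B2 = {1, 3, 5, 6}  B3 = {1, 3, 4, 6}  B4 = {1, 2, 5, 6}
Tree: B1–B2, B2–B3, B2–B4

Every bag has size at most 4, so the width is 4 − 1 = 3 and tw(G) ≤ 3. For the lower bound, the 4 vertices {1, 3, 4, 6} are pairwise adjacent, and any tree decomposition puts a clique entirely inside one bag — forcing width ≥ 3. Combining the bounds, tw(G) = 3.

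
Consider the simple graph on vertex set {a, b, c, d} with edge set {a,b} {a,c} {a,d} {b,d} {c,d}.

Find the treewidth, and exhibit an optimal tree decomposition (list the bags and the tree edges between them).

Each bag holds 3 vertices, so the decomposition has width 2, which upper-bounds the treewidth. On the other hand G contains the 3-clique {a, c, d}. A clique must lie in a single bag of any decomposition, so no decomposition can have width below 2. Therefore the treewidth is 2.

Treewidth 2.
Bags: B1 = {a, c, d}  B2 = {a, b, d}
Tree: B1–B2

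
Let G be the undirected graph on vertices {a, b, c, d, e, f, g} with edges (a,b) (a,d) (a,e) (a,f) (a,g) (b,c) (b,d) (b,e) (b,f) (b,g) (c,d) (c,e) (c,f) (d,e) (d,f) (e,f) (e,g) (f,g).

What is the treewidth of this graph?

4

A width-4 tree decomposition is:
Bags: B1 = {a, b, e, f, g}  B2 = {a, b, d, e, f}  B3 = {b, c, d, e, f}
Tree: B1–B2, B2–B3
The largest bag has 5 vertices, giving width 4; this decomposition certifies tw(G) ≤ 4. For the lower bound, the 5 vertices {b, c, d, e, f} are pairwise adjacent, and any tree decomposition puts a clique entirely inside one bag — forcing width ≥ 4. The upper and lower bounds meet at 4, so that is the treewidth.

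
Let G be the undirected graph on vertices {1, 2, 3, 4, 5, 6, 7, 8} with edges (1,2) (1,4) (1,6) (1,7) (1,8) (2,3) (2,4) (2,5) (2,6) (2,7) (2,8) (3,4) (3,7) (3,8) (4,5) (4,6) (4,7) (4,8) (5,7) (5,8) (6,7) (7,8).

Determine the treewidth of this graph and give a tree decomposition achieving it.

The largest bag has 5 vertices, giving width 4; this decomposition certifies tw(G) ≤ 4. On the other hand G contains the 5-clique {1, 2, 4, 7, 8}. A clique must lie in a single bag of any decomposition, so no decomposition can have width below 4. Hence tw(G) = 4 exactly.

Treewidth 4.
One optimal decomposition is:
Bags: B1 = {1, 2, 4, 7, 8}  B2 = {1, 2, 4, 6, 7}  B3 = {2, 4, 5, 7, 8}  B4 = {2, 3, 4, 7, 8}
Tree: B1–B2, B1–B3, B1–B4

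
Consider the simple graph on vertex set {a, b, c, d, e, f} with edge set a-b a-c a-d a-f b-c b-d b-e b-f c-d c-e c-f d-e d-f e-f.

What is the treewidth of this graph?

4

A width-4 tree decomposition is:
Bags: B1 = {a, b, c, d, f}  B2 = {b, c, d, e, f}
Tree: B1–B2
Each bag holds 5 vertices, so the decomposition has width 4, which upper-bounds the treewidth. On the other hand G contains the 5-clique {b, c, d, e, f}. A clique must lie in a single bag of any decomposition, so no decomposition can have width below 4. The upper and lower bounds meet at 4, so that is the treewidth.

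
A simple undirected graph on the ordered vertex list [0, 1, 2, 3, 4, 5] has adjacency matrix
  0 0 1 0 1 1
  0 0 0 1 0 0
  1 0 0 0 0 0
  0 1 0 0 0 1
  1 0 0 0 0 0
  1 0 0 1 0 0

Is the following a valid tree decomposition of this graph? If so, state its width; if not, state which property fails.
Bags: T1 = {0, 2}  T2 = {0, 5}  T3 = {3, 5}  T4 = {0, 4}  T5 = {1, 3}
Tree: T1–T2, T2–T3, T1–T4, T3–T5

Checking the three conditions: (i) the bags cover all of {0, 1, 2, 3, 4, 5}; (ii) for each edge, some bag contains both endpoints; (iii) the bags containing any fixed vertex form a subtree. All hold, so the decomposition is valid with width 2 − 1 = 1.

Yes; width 1.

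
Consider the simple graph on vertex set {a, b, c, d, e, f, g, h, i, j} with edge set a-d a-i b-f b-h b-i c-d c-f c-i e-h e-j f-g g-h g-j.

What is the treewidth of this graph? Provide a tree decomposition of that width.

Treewidth 2.
One optimal decomposition is:
Bags: B1 = {e, h, j}  B2 = {g, h, j}  B3 = {b, g, h}  B4 = {b, f, g}  B5 = {b, f, i}  B6 = {c, f, i}  B7 = {a, c, i}  B8 = {a, c, d}
Tree: B1–B2, B2–B3, B3–B4, B4–B5, B5–B6, B6–B7, B7–B8

The largest bag has 3 vertices, giving width 2; this decomposition certifies tw(G) ≤ 2. The edges e–j–g–h–e form a cycle, so G is not a tree and its treewidth is at least 2. Therefore the treewidth is 2.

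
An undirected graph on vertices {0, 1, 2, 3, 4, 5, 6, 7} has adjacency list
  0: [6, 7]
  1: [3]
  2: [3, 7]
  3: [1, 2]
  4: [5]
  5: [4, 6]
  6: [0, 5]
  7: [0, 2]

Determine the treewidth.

1

A width-1 tree decomposition is:
Bags: B1 = {1, 3}  B2 = {2, 3}  B3 = {2, 7}  B4 = {0, 7}  B5 = {0, 6}  B6 = {5, 6}  B7 = {4, 5}
Tree: B1–B2, B2–B3, B3–B4, B4–B5, B5–B6, B6–B7
Each bag holds 2 vertices, so the decomposition has width 1, which upper-bounds the treewidth. Any graph with an edge has treewidth ≥ 1, and G has the edge 1–3. Hence tw(G) = 1 exactly.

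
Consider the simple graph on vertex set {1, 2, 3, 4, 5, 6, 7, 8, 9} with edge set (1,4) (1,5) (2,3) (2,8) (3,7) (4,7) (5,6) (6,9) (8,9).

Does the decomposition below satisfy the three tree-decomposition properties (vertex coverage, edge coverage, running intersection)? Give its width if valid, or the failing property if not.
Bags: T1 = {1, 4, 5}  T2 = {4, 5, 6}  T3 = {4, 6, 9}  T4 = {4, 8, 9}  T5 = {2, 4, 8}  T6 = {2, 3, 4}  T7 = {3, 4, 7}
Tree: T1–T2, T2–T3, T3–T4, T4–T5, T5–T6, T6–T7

Every vertex of G appears in some bag (union = {1, 2, 3, 4, 5, 6, 7, 8, 9}); every edge is covered by a bag; and for each vertex v the set of bags containing v is connected in the bag tree. The decomposition is therefore valid. The largest bag has 3 vertices, so the width is 2.

Yes; width 2.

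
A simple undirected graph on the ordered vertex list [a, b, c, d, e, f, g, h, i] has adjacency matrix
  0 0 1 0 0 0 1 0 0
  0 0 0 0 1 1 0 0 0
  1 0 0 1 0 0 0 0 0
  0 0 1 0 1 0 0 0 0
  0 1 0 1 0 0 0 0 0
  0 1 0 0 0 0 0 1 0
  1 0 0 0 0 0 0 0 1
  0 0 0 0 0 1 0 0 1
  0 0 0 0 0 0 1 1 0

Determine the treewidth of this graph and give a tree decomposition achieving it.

The largest bag has 3 vertices, giving width 2; this decomposition certifies tw(G) ≤ 2. For the lower bound, G contains the cycle d–c–a–g–i–h–f–b–e–d, so G is not a forest; only forests have treewidth ≤ 1, hence tw(G) ≥ 2. Therefore the treewidth is 2.

Treewidth 2.
One such decomposition:
Bags: B1 = {a, c, d}  B2 = {a, d, g}  B3 = {d, g, i}  B4 = {d, h, i}  B5 = {d, f, h}  B6 = {b, d, f}  B7 = {b, d, e}
Tree: B1–B2, B2–B3, B3–B4, B4–B5, B5–B6, B6–B7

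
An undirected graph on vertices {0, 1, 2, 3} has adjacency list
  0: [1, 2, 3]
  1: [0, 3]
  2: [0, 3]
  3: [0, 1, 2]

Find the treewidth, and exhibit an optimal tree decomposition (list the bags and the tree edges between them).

Treewidth 2.
One such decomposition:
Bags: B1 = {0, 2, 3}  B2 = {0, 1, 3}
Tree: B1–B2

Every bag has size at most 3, so the width is 3 − 1 = 2 and tw(G) ≤ 2. On the other hand G contains the 3-clique {0, 1, 3}. A clique must lie in a single bag of any decomposition, so no decomposition can have width below 2. Hence tw(G) = 2 exactly.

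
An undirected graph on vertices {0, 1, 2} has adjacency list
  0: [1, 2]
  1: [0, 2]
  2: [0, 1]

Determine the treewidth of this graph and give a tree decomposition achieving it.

Treewidth 2.
One such decomposition:
Bags: B1 = {0, 1, 2}
Tree: (single bag)

A single bag containing all 3 vertices is trivially a valid decomposition of width 2. On the other hand G contains the 3-clique {0, 1, 2}. A clique must lie in a single bag of any decomposition, so no decomposition can have width below 2. Hence tw(G) = 2 exactly.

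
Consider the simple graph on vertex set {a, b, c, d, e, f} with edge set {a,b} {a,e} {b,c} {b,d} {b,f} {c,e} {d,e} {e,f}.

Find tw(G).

A width-2 tree decomposition is:
Bags: B1 = {b, c, e}  B2 = {b, e, f}  B3 = {a, b, e}  B4 = {b, d, e}
Tree: B1–B2, B2–B3, B3–B4
Each bag holds 3 vertices, so the decomposition has width 2, which upper-bounds the treewidth. Since c–e–f–b–c is a cycle in G, G is not acyclic. Forests are exactly the graphs of treewidth ≤ 1, so tw(G) ≥ 2. Hence tw(G) = 2 exactly.

2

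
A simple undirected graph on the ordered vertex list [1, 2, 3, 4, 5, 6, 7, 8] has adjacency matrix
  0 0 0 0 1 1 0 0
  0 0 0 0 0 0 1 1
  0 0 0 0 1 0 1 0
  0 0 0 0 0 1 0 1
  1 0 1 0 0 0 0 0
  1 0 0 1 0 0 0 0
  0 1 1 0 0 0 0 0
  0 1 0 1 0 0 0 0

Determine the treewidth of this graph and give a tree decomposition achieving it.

Treewidth 2.
One optimal decomposition is:
Bags: B1 = {1, 4, 6}  B2 = {1, 4, 5}  B3 = {3, 4, 5}  B4 = {3, 4, 7}  B5 = {2, 4, 7}  B6 = {2, 4, 8}
Tree: B1–B2, B2–B3, B3–B4, B4–B5, B5–B6

Each bag holds 3 vertices, so the decomposition has width 2, which upper-bounds the treewidth. Since 4–6–1–5–3–7–2–8–4 is a cycle in G, G is not acyclic. Forests are exactly the graphs of treewidth ≤ 1, so tw(G) ≥ 2. Combining the bounds, tw(G) = 2.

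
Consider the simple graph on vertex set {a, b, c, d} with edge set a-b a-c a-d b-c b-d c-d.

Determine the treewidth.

A width-3 tree decomposition is:
Bags: B1 = {a, b, c, d}
Tree: (single bag)
A single bag containing all 4 vertices is trivially a valid decomposition of width 3. On the other hand G contains the 4-clique {a, b, c, d}. A clique must lie in a single bag of any decomposition, so no decomposition can have width below 3. The upper and lower bounds meet at 3, so that is the treewidth.

3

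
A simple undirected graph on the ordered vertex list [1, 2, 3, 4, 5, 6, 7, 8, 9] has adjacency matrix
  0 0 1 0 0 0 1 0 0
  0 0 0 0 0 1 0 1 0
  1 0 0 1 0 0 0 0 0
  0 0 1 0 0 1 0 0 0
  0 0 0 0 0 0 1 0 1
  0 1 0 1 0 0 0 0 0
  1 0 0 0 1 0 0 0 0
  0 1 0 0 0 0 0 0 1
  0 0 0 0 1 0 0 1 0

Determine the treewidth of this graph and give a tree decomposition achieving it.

Each bag holds 3 vertices, so the decomposition has width 2, which upper-bounds the treewidth. The edges 9–5–7–1–3–4–6–2–8–9 form a cycle, so G is not a tree and its treewidth is at least 2. Combining the bounds, tw(G) = 2.

Treewidth 2.
Bags: B1 = {5, 7, 9}  B2 = {1, 7, 9}  B3 = {1, 3, 9}  B4 = {3, 4, 9}  B5 = {4, 6, 9}  B6 = {2, 6, 9}  B7 = {2, 8, 9}
Tree: B1–B2, B2–B3, B3–B4, B4–B5, B5–B6, B6–B7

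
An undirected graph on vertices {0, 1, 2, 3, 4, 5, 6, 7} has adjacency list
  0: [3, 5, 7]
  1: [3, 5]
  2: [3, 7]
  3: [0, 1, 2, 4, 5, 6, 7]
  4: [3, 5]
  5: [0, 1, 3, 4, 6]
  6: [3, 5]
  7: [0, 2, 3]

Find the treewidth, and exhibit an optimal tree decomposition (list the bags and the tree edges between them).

Treewidth 2.
Bags: B1 = {0, 3, 5}  B2 = {0, 3, 7}  B3 = {2, 3, 7}  B4 = {1, 3, 5}  B5 = {3, 4, 5}  B6 = {3, 5, 6}
Tree: B1–B2, B2–B3, B1–B4, B1–B5, B5–B6

Each bag holds 3 vertices, so the decomposition has width 2, which upper-bounds the treewidth. For the lower bound, the 3 vertices {2, 3, 7} are pairwise adjacent, and any tree decomposition puts a clique entirely inside one bag — forcing width ≥ 2. Therefore the treewidth is 2.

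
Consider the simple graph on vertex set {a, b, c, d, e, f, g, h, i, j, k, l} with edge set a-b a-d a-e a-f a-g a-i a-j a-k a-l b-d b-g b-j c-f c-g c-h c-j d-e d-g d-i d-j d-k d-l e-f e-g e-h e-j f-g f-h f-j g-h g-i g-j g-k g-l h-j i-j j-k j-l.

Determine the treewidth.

4

A width-4 tree decomposition is:
Bags: B1 = {a, d, g, j, k}  B2 = {a, d, e, g, j}  B3 = {a, e, f, g, j}  B4 = {a, d, g, i, j}  B5 = {a, d, g, j, l}  B6 = {e, f, g, h, j}  B7 = {c, f, g, h, j}  B8 = {a, b, d, g, j}
Tree: B1–B2, B2–B3, B2–B4, B1–B5, B3–B6, B6–B7, B1–B8
The largest bag has 5 vertices, giving width 4; this decomposition certifies tw(G) ≤ 4. On the other hand G contains the 5-clique {e, f, g, h, j}. A clique must lie in a single bag of any decomposition, so no decomposition can have width below 4. The upper and lower bounds meet at 4, so that is the treewidth.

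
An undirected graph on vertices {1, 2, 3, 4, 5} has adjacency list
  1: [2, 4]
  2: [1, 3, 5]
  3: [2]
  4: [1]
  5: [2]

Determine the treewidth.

A width-1 tree decomposition is:
Bags: B1 = {1, 2}  B2 = {1, 4}  B3 = {2, 3}  B4 = {2, 5}
Tree: B1–B2, B1–B3, B3–B4
Every bag has size at most 2, so the width is 2 − 1 = 1 and tw(G) ≤ 1. G has an edge, so its treewidth is at least 1. Hence tw(G) = 1 exactly.

1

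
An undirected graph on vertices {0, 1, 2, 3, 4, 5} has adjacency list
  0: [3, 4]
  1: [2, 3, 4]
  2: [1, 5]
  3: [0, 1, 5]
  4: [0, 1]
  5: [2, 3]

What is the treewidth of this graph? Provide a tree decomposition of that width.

Each bag holds 3 vertices, so the decomposition has width 2, which upper-bounds the treewidth. Since 0–4–1–3–0 is a cycle in G, G is not acyclic. Forests are exactly the graphs of treewidth ≤ 1, so tw(G) ≥ 2. Hence tw(G) = 2 exactly.

Treewidth 2.
Bags: B1 = {0, 3, 4}  B2 = {1, 3, 4}  B3 = {1, 3, 5}  B4 = {1, 2, 5}
Tree: B1–B2, B2–B3, B3–B4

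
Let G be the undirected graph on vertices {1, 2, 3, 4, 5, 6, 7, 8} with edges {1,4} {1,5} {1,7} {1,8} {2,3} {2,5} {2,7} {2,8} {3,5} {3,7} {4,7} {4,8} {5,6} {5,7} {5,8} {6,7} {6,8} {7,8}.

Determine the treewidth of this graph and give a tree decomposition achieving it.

Every bag has size at most 4, so the width is 4 − 1 = 3 and tw(G) ≤ 3. Conversely, {1, 4, 7, 8} is a clique of size 4, and the vertices of any clique must share a bag in every tree decomposition; so some bag has ≥ 4 vertices and tw(G) ≥ 3. Combining the bounds, tw(G) = 3.

Treewidth 3.
Bags: B1 = {1, 5, 7, 8}  B2 = {2, 5, 7, 8}  B3 = {2, 3, 5, 7}  B4 = {5, 6, 7, 8}  B5 = {1, 4, 7, 8}
Tree: B1–B2, B2–B3, B1–B4, B1–B5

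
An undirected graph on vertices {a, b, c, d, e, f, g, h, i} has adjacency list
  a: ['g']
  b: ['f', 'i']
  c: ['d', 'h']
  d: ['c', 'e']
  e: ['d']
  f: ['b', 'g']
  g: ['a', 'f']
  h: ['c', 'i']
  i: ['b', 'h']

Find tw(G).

A width-1 tree decomposition is:
Bags: B1 = {a, g}  B2 = {f, g}  B3 = {b, f}  B4 = {b, i}  B5 = {h, i}  B6 = {c, h}  B7 = {c, d}  B8 = {d, e}
Tree: B1–B2, B2–B3, B3–B4, B4–B5, B5–B6, B6–B7, B7–B8
The largest bag has 2 vertices, giving width 1; this decomposition certifies tw(G) ≤ 1. Any graph with an edge has treewidth ≥ 1, and G has the edge a–g. Combining the bounds, tw(G) = 1.

1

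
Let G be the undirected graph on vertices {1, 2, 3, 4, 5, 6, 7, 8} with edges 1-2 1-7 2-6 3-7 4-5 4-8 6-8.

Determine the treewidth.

1

A width-1 tree decomposition is:
Bags: B1 = {3, 7}  B2 = {1, 7}  B3 = {1, 2}  B4 = {2, 6}  B5 = {6, 8}  B6 = {4, 8}  B7 = {4, 5}
Tree: B1–B2, B2–B3, B3–B4, B4–B5, B5–B6, B6–B7
Every bag has size at most 2, so the width is 2 − 1 = 1 and tw(G) ≤ 1. Any graph with an edge has treewidth ≥ 1, and G has the edge 3–7. The upper and lower bounds meet at 1, so that is the treewidth.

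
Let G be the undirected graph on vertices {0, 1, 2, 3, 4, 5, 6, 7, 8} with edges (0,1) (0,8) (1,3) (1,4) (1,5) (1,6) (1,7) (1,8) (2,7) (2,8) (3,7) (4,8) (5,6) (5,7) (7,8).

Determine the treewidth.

2

A width-2 tree decomposition is:
Bags: B1 = {1, 4, 8}  B2 = {1, 7, 8}  B3 = {1, 5, 7}  B4 = {1, 3, 7}  B5 = {0, 1, 8}  B6 = {2, 7, 8}  B7 = {1, 5, 6}
Tree: B1–B2, B2–B3, B3–B4, B1–B5, B2–B6, B3–B7
Each bag holds 3 vertices, so the decomposition has width 2, which upper-bounds the treewidth. On the other hand G contains the 3-clique {0, 1, 8}. A clique must lie in a single bag of any decomposition, so no decomposition can have width below 2. Combining the bounds, tw(G) = 2.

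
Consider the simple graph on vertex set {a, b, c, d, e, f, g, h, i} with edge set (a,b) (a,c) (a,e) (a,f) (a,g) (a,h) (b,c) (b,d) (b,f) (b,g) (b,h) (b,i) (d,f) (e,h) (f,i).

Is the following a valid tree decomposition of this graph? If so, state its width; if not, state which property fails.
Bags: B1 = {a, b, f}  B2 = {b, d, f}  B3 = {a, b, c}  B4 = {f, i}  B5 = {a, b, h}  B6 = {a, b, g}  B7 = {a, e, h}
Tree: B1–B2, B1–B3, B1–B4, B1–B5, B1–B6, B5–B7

A tree decomposition must satisfy three properties: every vertex lies in some bag; for every edge, both endpoints lie together in some bag; and for every vertex, the bags containing it form a connected subtree. Here edge (b,i) lies in no bag, so the decomposition is invalid.

No — edge (b,i) lies in no bag.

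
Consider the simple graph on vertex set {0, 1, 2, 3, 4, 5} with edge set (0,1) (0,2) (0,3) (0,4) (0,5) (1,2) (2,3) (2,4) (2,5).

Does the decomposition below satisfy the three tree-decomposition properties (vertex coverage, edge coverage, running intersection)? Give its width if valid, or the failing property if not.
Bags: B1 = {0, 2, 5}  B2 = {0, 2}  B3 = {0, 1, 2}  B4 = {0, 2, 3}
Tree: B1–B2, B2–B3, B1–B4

A tree decomposition must satisfy three properties: every vertex lies in some bag; for every edge, both endpoints lie together in some bag; and for every vertex, the bags containing it form a connected subtree. Here vertex 4 appears in no bag, so the decomposition is invalid.

No — vertex 4 appears in no bag.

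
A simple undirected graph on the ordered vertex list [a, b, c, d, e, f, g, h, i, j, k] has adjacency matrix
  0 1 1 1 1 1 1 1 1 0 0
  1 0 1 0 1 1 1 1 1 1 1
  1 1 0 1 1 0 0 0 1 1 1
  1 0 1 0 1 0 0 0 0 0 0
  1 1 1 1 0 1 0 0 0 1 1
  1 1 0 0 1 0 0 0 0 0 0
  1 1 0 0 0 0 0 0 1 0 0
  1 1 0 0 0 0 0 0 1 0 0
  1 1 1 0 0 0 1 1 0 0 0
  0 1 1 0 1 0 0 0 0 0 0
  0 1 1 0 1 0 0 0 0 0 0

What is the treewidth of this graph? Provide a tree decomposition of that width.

Each bag holds 4 vertices, so the decomposition has width 3, which upper-bounds the treewidth. For the lower bound, the 4 vertices {a, c, d, e} are pairwise adjacent, and any tree decomposition puts a clique entirely inside one bag — forcing width ≥ 3. The upper and lower bounds meet at 3, so that is the treewidth.

Treewidth 3.
One optimal decomposition is:
Bags: B1 = {a, c, d, e}  B2 = {a, b, c, e}  B3 = {a, b, c, i}  B4 = {b, c, e, j}  B5 = {a, b, g, i}  B6 = {a, b, e, f}  B7 = {a, b, h, i}  B8 = {b, c, e, k}
Tree: B1–B2, B2–B3, B2–B4, B3–B5, B2–B6, B5–B7, B2–B8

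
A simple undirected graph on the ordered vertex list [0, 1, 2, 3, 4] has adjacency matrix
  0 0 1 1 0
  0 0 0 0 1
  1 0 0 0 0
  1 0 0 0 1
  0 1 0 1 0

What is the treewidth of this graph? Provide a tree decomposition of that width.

Treewidth 1.
One optimal decomposition is:
Bags: B1 = {0, 2}  B2 = {0, 3}  B3 = {3, 4}  B4 = {1, 4}
Tree: B1–B2, B2–B3, B3–B4

Every bag has size at most 2, so the width is 2 − 1 = 1 and tw(G) ≤ 1. Since G has at least one edge (e.g. 2–0), it is not an edgeless graph, so tw(G) ≥ 1. The upper and lower bounds meet at 1, so that is the treewidth.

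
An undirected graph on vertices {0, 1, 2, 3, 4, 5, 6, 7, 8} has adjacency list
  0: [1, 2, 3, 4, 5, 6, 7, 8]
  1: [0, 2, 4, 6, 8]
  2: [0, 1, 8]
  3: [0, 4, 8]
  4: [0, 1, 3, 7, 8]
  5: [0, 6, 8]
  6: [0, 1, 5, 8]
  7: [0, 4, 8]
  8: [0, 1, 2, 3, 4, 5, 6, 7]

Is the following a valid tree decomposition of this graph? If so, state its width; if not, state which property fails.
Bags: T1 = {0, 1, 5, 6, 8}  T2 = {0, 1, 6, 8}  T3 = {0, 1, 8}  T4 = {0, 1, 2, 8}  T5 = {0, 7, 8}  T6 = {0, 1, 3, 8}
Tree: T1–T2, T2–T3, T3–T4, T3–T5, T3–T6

A tree decomposition must satisfy three properties: every vertex lies in some bag; for every edge, both endpoints lie together in some bag; and for every vertex, the bags containing it form a connected subtree. Here vertex 4 appears in no bag, so the decomposition is invalid.

No — vertex 4 appears in no bag.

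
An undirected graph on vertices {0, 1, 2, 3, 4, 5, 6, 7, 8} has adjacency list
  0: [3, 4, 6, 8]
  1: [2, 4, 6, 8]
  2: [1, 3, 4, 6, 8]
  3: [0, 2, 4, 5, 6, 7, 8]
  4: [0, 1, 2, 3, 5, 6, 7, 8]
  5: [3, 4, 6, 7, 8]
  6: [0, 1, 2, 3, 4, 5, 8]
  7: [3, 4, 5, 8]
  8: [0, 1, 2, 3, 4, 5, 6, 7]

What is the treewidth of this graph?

4

A width-4 tree decomposition is:
Bags: B1 = {3, 4, 5, 6, 8}  B2 = {2, 3, 4, 6, 8}  B3 = {0, 3, 4, 6, 8}  B4 = {1, 2, 4, 6, 8}  B5 = {3, 4, 5, 7, 8}
Tree: B1–B2, B2–B3, B2–B4, B1–B5
Every bag has size at most 5, so the width is 5 − 1 = 4 and tw(G) ≤ 4. On the other hand G contains the 5-clique {1, 2, 4, 6, 8}. A clique must lie in a single bag of any decomposition, so no decomposition can have width below 4. The upper and lower bounds meet at 4, so that is the treewidth.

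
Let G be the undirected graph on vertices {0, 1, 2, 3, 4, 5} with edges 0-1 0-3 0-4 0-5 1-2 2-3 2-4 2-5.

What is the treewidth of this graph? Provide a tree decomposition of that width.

Every bag has size at most 3, so the width is 3 − 1 = 2 and tw(G) ≤ 2. For the lower bound, G contains the cycle 2–5–0–4–2, so G is not a forest; only forests have treewidth ≤ 1, hence tw(G) ≥ 2. Hence tw(G) = 2 exactly.

Treewidth 2.
Bags: B1 = {0, 2, 5}  B2 = {0, 2, 4}  B3 = {0, 1, 2}  B4 = {0, 2, 3}
Tree: B1–B2, B2–B3, B3–B4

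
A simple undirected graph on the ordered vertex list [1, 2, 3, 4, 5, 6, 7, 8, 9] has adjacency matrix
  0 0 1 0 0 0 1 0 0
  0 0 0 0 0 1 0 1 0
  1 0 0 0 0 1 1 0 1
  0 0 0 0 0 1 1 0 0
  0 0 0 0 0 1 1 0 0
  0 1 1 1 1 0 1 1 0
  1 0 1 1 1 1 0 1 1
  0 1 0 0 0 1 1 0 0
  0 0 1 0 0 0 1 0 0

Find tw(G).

A width-2 tree decomposition is:
Bags: B1 = {6, 7, 8}  B2 = {3, 6, 7}  B3 = {3, 7, 9}  B4 = {4, 6, 7}  B5 = {5, 6, 7}  B6 = {1, 3, 7}  B7 = {2, 6, 8}
Tree: B1–B2, B2–B3, B2–B4, B1–B5, B2–B6, B1–B7
Every bag has size at most 3, so the width is 3 − 1 = 2 and tw(G) ≤ 2. For the lower bound, the 3 vertices {2, 6, 8} are pairwise adjacent, and any tree decomposition puts a clique entirely inside one bag — forcing width ≥ 2. The upper and lower bounds meet at 2, so that is the treewidth.

2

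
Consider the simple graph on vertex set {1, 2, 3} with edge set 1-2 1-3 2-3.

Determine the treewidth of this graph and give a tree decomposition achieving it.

A single bag containing all 3 vertices is trivially a valid decomposition of width 2. Conversely, {1, 2, 3} is a clique of size 3, and the vertices of any clique must share a bag in every tree decomposition; so some bag has ≥ 3 vertices and tw(G) ≥ 2. Combining the bounds, tw(G) = 2.

Treewidth 2.
One such decomposition:
Bags: B1 = {1, 2, 3}
Tree: (single bag)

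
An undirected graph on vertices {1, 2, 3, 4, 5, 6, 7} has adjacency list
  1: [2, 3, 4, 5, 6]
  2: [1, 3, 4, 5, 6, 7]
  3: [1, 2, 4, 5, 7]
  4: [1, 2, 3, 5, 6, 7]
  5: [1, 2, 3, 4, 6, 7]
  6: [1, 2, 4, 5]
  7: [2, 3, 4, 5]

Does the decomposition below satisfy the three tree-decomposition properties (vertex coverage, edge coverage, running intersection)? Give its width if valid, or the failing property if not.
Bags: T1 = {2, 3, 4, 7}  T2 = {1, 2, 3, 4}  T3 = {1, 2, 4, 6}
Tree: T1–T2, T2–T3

No — vertex 5 appears in no bag.

A tree decomposition must satisfy three properties: every vertex lies in some bag; for every edge, both endpoints lie together in some bag; and for every vertex, the bags containing it form a connected subtree. Here vertex 5 appears in no bag, so the decomposition is invalid.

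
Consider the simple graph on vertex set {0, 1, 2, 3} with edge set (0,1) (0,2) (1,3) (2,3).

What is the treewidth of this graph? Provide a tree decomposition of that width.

The largest bag has 3 vertices, giving width 2; this decomposition certifies tw(G) ≤ 2. Since 3–2–0–1–3 is a cycle in G, G is not acyclic. Forests are exactly the graphs of treewidth ≤ 1, so tw(G) ≥ 2. Therefore the treewidth is 2.

Treewidth 2.
One such decomposition:
Bags: B1 = {0, 2, 3}  B2 = {0, 1, 3}
Tree: B1–B2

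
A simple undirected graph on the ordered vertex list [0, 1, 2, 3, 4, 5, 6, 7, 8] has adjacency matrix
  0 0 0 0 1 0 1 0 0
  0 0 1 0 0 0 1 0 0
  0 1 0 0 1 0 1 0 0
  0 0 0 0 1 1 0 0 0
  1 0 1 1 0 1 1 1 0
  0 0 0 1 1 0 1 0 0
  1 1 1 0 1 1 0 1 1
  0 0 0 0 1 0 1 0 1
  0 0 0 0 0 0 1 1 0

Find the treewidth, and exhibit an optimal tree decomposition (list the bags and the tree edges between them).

Treewidth 2.
Bags: B1 = {2, 4, 6}  B2 = {0, 4, 6}  B3 = {4, 6, 7}  B4 = {6, 7, 8}  B5 = {4, 5, 6}  B6 = {1, 2, 6}  B7 = {3, 4, 5}
Tree: B1–B2, B1–B3, B3–B4, B3–B5, B1–B6, B5–B7

Each bag holds 3 vertices, so the decomposition has width 2, which upper-bounds the treewidth. Conversely, {3, 4, 5} is a clique of size 3, and the vertices of any clique must share a bag in every tree decomposition; so some bag has ≥ 3 vertices and tw(G) ≥ 2. Combining the bounds, tw(G) = 2.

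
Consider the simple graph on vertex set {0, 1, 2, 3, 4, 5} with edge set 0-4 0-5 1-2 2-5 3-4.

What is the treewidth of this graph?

A width-1 tree decomposition is:
Bags: B1 = {1, 2}  B2 = {2, 5}  B3 = {0, 5}  B4 = {0, 4}  B5 = {3, 4}
Tree: B1–B2, B2–B3, B3–B4, B4–B5
Each bag holds 2 vertices, so the decomposition has width 1, which upper-bounds the treewidth. Since G has at least one edge (e.g. 1–2), it is not an edgeless graph, so tw(G) ≥ 1. The upper and lower bounds meet at 1, so that is the treewidth.

1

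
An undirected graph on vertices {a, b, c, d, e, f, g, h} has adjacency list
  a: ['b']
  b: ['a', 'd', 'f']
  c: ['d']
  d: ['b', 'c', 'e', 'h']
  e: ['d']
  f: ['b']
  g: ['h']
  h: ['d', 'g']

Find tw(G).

1

A width-1 tree decomposition is:
Bags: B1 = {b, d}  B2 = {d, h}  B3 = {d, e}  B4 = {c, d}  B5 = {a, b}  B6 = {g, h}  B7 = {b, f}
Tree: B1–B2, B1–B3, B1–B4, B1–B5, B2–B6, B1–B7
Every bag has size at most 2, so the width is 2 − 1 = 1 and tw(G) ≤ 1. Any graph with an edge has treewidth ≥ 1, and G has the edge b–d. Therefore the treewidth is 1.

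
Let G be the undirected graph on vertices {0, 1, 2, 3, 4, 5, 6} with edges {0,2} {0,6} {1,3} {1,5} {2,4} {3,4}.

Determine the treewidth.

1

A width-1 tree decomposition is:
Bags: B1 = {1, 5}  B2 = {1, 3}  B3 = {3, 4}  B4 = {2, 4}  B5 = {0, 2}  B6 = {0, 6}
Tree: B1–B2, B2–B3, B3–B4, B4–B5, B5–B6
Each bag holds 2 vertices, so the decomposition has width 1, which upper-bounds the treewidth. Any graph with an edge has treewidth ≥ 1, and G has the edge 5–1. Combining the bounds, tw(G) = 1.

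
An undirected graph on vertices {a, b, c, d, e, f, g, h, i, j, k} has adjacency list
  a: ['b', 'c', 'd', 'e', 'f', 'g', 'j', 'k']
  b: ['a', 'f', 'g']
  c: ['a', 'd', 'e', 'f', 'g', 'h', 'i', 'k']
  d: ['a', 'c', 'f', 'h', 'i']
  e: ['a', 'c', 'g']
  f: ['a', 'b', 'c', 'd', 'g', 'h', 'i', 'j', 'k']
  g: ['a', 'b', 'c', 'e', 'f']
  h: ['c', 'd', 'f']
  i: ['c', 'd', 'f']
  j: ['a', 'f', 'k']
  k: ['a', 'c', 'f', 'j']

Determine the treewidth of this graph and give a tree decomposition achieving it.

The largest bag has 4 vertices, giving width 3; this decomposition certifies tw(G) ≤ 3. On the other hand G contains the 4-clique {a, c, e, g}. A clique must lie in a single bag of any decomposition, so no decomposition can have width below 3. Combining the bounds, tw(G) = 3.

Treewidth 3.
One optimal decomposition is:
Bags: B1 = {a, c, f, g}  B2 = {a, c, d, f}  B3 = {a, b, f, g}  B4 = {c, d, f, i}  B5 = {a, c, e, g}  B6 = {c, d, f, h}  B7 = {a, c, f, k}  B8 = {a, f, j, k}
Tree: B1–B2, B1–B3, B2–B4, B1–B5, B4–B6, B2–B7, B7–B8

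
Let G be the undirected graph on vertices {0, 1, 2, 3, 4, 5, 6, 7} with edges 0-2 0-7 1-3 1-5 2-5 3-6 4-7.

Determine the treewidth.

A width-1 tree decomposition is:
Bags: B1 = {3, 6}  B2 = {1, 3}  B3 = {1, 5}  B4 = {2, 5}  B5 = {0, 2}  B6 = {0, 7}  B7 = {4, 7}
Tree: B1–B2, B2–B3, B3–B4, B4–B5, B5–B6, B6–B7
Each bag holds 2 vertices, so the decomposition has width 1, which upper-bounds the treewidth. Any graph with an edge has treewidth ≥ 1, and G has the edge 6–3. The upper and lower bounds meet at 1, so that is the treewidth.

1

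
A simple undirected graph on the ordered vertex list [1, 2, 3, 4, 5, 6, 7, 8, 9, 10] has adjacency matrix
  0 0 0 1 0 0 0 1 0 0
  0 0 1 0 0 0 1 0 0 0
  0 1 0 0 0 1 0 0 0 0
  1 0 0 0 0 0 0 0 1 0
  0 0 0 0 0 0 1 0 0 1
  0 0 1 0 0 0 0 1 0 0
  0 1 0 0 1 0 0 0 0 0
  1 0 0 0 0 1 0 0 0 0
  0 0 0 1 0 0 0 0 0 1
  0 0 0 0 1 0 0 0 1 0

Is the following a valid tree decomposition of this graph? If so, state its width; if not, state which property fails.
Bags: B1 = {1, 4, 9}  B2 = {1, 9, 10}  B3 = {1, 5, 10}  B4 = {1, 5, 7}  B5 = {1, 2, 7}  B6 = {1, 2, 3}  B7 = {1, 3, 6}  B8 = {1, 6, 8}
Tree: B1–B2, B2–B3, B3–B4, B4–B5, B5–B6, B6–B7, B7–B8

Yes; width 2.

Checking the three conditions: (i) the bags cover all of {1, 2, 3, 4, 5, 6, 7, 8, 9, 10}; (ii) for each edge, some bag contains both endpoints; (iii) the bags containing any fixed vertex form a subtree. All hold, so the decomposition is valid with width 3 − 1 = 2.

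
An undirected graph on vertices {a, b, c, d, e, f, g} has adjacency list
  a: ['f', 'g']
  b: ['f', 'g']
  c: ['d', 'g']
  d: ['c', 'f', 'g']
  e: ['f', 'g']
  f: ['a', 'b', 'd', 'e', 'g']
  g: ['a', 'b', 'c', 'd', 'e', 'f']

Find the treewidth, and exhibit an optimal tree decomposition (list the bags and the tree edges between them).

Treewidth 2.
Bags: B1 = {e, f, g}  B2 = {b, f, g}  B3 = {a, f, g}  B4 = {d, f, g}  B5 = {c, d, g}
Tree: B1–B2, B1–B3, B3–B4, B4–B5

Every bag has size at most 3, so the width is 3 − 1 = 2 and tw(G) ≤ 2. On the other hand G contains the 3-clique {c, d, g}. A clique must lie in a single bag of any decomposition, so no decomposition can have width below 2. The upper and lower bounds meet at 2, so that is the treewidth.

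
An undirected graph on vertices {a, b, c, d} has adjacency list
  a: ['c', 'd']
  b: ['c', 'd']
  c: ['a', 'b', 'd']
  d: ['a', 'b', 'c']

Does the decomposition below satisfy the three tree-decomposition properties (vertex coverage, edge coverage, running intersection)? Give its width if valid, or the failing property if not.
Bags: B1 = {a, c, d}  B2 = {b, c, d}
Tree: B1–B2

Checking the three conditions: (i) the bags cover all of {a, b, c, d}; (ii) for each edge, some bag contains both endpoints; (iii) the bags containing any fixed vertex form a subtree. All hold, so the decomposition is valid with width 3 − 1 = 2.

Yes; width 2.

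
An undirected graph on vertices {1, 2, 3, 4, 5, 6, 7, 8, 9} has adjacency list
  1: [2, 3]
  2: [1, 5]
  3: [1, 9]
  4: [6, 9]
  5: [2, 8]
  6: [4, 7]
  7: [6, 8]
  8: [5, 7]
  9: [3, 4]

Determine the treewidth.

A width-2 tree decomposition is:
Bags: B1 = {1, 2, 5}  B2 = {1, 3, 5}  B3 = {3, 5, 9}  B4 = {4, 5, 9}  B5 = {4, 5, 6}  B6 = {5, 6, 7}  B7 = {5, 7, 8}
Tree: B1–B2, B2–B3, B3–B4, B4–B5, B5–B6, B6–B7
The largest bag has 3 vertices, giving width 2; this decomposition certifies tw(G) ≤ 2. The edges 5–2–1–3–9–4–6–7–8–5 form a cycle, so G is not a tree and its treewidth is at least 2. Therefore the treewidth is 2.

2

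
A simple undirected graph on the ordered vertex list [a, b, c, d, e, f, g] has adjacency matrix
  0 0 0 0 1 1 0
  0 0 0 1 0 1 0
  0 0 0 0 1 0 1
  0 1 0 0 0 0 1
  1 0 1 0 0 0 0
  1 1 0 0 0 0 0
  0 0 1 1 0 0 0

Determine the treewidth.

2

A width-2 tree decomposition is:
Bags: B1 = {a, b, f}  B2 = {a, b, d}  B3 = {a, d, g}  B4 = {a, c, g}  B5 = {a, c, e}
Tree: B1–B2, B2–B3, B3–B4, B4–B5
The largest bag has 3 vertices, giving width 2; this decomposition certifies tw(G) ≤ 2. For the lower bound, G contains the cycle a–f–b–d–g–c–e–a, so G is not a forest; only forests have treewidth ≤ 1, hence tw(G) ≥ 2. The upper and lower bounds meet at 2, so that is the treewidth.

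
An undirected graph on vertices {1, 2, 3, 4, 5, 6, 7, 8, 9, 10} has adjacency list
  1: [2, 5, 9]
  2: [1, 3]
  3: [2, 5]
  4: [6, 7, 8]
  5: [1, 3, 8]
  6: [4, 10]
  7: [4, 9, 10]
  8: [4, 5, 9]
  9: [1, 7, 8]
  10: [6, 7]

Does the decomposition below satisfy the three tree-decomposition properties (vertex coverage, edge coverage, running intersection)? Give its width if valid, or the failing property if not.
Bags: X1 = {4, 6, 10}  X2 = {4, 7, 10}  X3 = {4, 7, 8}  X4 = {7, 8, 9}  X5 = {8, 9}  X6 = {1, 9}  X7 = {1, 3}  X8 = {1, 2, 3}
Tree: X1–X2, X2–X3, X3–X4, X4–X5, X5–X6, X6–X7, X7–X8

No — vertex 5 appears in no bag.

A tree decomposition must satisfy three properties: every vertex lies in some bag; for every edge, both endpoints lie together in some bag; and for every vertex, the bags containing it form a connected subtree. Here vertex 5 appears in no bag, so the decomposition is invalid.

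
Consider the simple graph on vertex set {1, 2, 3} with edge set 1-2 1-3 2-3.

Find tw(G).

A width-2 tree decomposition is:
Bags: B1 = {1, 2, 3}
Tree: (single bag)
With just one bag of size 3, the width is 3 − 1 = 2, so tw(G) ≤ 2. On the other hand G contains the 3-clique {1, 2, 3}. A clique must lie in a single bag of any decomposition, so no decomposition can have width below 2. Combining the bounds, tw(G) = 2.

2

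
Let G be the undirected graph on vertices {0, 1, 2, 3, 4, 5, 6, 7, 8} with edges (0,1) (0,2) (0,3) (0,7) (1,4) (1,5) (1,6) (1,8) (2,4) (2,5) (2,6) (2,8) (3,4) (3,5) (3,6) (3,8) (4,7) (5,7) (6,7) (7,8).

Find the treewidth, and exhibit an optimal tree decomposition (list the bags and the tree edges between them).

Treewidth 4.
Bags: B1 = {1, 2, 3, 4, 7}  B2 = {1, 2, 3, 6, 7}  B3 = {1, 2, 3, 5, 7}  B4 = {0, 1, 2, 3, 7}  B5 = {1, 2, 3, 7, 8}
Tree: B1–B2, B2–B3, B3–B4, B4–B5

Each bag holds 5 vertices, so the decomposition has width 4, which upper-bounds the treewidth. For the lower bound: the 5 vertex sets {1,4}, {2,6}, {5,7}, {3}, {0} are disjoint, each induces a connected subgraph, and every pair is joined by at least one edge of G. Contracting each set to a single vertex therefore yields K_{5} as a minor, and since treewidth is minor-monotone, tw(G) ≥ tw(K_{5}) = 4. Combining the bounds, tw(G) = 4.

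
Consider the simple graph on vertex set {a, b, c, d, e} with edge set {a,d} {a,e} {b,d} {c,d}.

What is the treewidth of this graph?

1

A width-1 tree decomposition is:
Bags: B1 = {a, d}  B2 = {c, d}  B3 = {a, e}  B4 = {b, d}
Tree: B1–B2, B1–B3, B1–B4
The largest bag has 2 vertices, giving width 1; this decomposition certifies tw(G) ≤ 1. G has an edge, so its treewidth is at least 1. The upper and lower bounds meet at 1, so that is the treewidth.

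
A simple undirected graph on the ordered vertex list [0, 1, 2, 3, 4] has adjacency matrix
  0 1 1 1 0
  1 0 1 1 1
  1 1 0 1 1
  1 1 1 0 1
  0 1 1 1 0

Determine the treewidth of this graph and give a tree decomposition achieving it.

The largest bag has 4 vertices, giving width 3; this decomposition certifies tw(G) ≤ 3. For the lower bound, the 4 vertices {0, 1, 2, 3} are pairwise adjacent, and any tree decomposition puts a clique entirely inside one bag — forcing width ≥ 3. Hence tw(G) = 3 exactly.

Treewidth 3.
One such decomposition:
Bags: B1 = {0, 1, 2, 3}  B2 = {1, 2, 3, 4}
Tree: B1–B2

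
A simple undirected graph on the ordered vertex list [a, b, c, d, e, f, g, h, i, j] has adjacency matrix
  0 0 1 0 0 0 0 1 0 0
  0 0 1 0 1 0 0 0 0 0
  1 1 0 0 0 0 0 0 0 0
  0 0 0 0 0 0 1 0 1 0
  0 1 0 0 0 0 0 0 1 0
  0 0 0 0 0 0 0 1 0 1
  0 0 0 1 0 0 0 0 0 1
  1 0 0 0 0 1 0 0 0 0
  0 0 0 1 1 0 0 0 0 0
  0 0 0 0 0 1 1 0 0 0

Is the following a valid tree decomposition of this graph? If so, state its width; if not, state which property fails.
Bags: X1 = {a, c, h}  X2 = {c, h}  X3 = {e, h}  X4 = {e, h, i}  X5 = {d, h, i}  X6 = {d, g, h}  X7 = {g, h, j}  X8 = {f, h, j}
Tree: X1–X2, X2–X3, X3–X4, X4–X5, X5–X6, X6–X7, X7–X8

No — vertex b appears in no bag.

A tree decomposition must satisfy three properties: every vertex lies in some bag; for every edge, both endpoints lie together in some bag; and for every vertex, the bags containing it form a connected subtree. Here vertex b appears in no bag, so the decomposition is invalid.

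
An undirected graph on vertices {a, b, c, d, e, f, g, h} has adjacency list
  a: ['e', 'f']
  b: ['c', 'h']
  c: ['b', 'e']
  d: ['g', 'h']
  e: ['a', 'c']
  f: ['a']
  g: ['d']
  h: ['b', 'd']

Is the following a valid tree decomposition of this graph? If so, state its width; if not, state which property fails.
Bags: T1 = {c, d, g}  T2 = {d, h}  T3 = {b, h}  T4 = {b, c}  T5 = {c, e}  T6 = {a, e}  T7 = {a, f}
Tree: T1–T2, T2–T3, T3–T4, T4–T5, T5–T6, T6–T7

A tree decomposition must satisfy three properties: every vertex lies in some bag; for every edge, both endpoints lie together in some bag; and for every vertex, the bags containing it form a connected subtree. Here bags containing vertex c are not connected in the tree, so the decomposition is invalid.

No — bags containing vertex c are not connected in the tree.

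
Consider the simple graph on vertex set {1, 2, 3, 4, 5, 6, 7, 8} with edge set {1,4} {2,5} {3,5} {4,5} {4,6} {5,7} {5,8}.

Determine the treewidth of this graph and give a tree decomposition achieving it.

The largest bag has 2 vertices, giving width 1; this decomposition certifies tw(G) ≤ 1. Any graph with an edge has treewidth ≥ 1, and G has the edge 3–5. Therefore the treewidth is 1.

Treewidth 1.
One such decomposition:
Bags: B1 = {3, 5}  B2 = {2, 5}  B3 = {4, 5}  B4 = {1, 4}  B5 = {4, 6}  B6 = {5, 8}  B7 = {5, 7}
Tree: B1–B2, B1–B3, B3–B4, B3–B5, B1–B6, B6–B7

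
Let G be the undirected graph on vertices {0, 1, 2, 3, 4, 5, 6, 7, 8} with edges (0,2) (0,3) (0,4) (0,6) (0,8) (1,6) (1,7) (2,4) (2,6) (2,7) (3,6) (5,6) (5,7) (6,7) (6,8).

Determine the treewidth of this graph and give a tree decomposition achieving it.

The largest bag has 3 vertices, giving width 2; this decomposition certifies tw(G) ≤ 2. On the other hand G contains the 3-clique {0, 2, 4}. A clique must lie in a single bag of any decomposition, so no decomposition can have width below 2. The upper and lower bounds meet at 2, so that is the treewidth.

Treewidth 2.
One optimal decomposition is:
Bags: B1 = {0, 2, 6}  B2 = {2, 6, 7}  B3 = {5, 6, 7}  B4 = {0, 6, 8}  B5 = {1, 6, 7}  B6 = {0, 2, 4}  B7 = {0, 3, 6}
Tree: B1–B2, B2–B3, B1–B4, B2–B5, B1–B6, B1–B7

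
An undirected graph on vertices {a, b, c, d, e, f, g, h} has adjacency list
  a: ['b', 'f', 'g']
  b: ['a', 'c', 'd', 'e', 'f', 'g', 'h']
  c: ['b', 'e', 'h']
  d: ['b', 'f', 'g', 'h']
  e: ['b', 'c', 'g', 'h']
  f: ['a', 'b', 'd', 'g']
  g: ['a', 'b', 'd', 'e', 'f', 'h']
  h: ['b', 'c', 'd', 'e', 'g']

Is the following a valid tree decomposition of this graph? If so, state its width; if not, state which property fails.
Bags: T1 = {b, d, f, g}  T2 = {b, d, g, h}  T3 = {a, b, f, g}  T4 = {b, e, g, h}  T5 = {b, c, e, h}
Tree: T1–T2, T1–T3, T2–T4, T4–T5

Checking the three conditions: (i) the bags cover all of {a, b, c, d, e, f, g, h}; (ii) for each edge, some bag contains both endpoints; (iii) the bags containing any fixed vertex form a subtree. All hold, so the decomposition is valid with width 4 − 1 = 3.

Yes; width 3.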